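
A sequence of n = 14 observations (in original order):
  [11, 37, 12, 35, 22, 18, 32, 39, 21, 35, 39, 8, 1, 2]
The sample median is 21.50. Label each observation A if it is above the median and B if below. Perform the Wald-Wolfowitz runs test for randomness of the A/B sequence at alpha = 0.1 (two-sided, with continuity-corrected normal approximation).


Step 1: Compute median = 21.50; label A = above, B = below.
Labels in order: BABAABAABAABBB  (n_A = 7, n_B = 7)
Step 2: Count runs R = 9.
Step 3: Under H0 (random ordering), E[R] = 2*n_A*n_B/(n_A+n_B) + 1 = 2*7*7/14 + 1 = 8.0000.
        Var[R] = 2*n_A*n_B*(2*n_A*n_B - n_A - n_B) / ((n_A+n_B)^2 * (n_A+n_B-1)) = 8232/2548 = 3.2308.
        SD[R] = 1.7974.
Step 4: Continuity-corrected z = (R - 0.5 - E[R]) / SD[R] = (9 - 0.5 - 8.0000) / 1.7974 = 0.2782.
Step 5: Two-sided p-value via normal approximation = 2*(1 - Phi(|z|)) = 0.780879.
Step 6: alpha = 0.1. fail to reject H0.

R = 9, z = 0.2782, p = 0.780879, fail to reject H0.


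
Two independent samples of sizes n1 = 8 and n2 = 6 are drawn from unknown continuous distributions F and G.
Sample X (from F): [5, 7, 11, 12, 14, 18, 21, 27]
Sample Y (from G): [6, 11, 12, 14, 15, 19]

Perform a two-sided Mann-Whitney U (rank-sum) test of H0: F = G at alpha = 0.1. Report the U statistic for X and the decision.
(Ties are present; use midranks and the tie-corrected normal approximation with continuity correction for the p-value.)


Step 1: Combine and sort all 14 observations; assign midranks.
sorted (value, group): (5,X), (6,Y), (7,X), (11,X), (11,Y), (12,X), (12,Y), (14,X), (14,Y), (15,Y), (18,X), (19,Y), (21,X), (27,X)
ranks: 5->1, 6->2, 7->3, 11->4.5, 11->4.5, 12->6.5, 12->6.5, 14->8.5, 14->8.5, 15->10, 18->11, 19->12, 21->13, 27->14
Step 2: Rank sum for X: R1 = 1 + 3 + 4.5 + 6.5 + 8.5 + 11 + 13 + 14 = 61.5.
Step 3: U_X = R1 - n1(n1+1)/2 = 61.5 - 8*9/2 = 61.5 - 36 = 25.5.
       U_Y = n1*n2 - U_X = 48 - 25.5 = 22.5.
Step 4: Ties are present, so use the tie-corrected normal approximation (with continuity correction) for the p-value.
Step 5: p-value = 0.896941; compare to alpha = 0.1. fail to reject H0.

U_X = 25.5, p = 0.896941, fail to reject H0 at alpha = 0.1.


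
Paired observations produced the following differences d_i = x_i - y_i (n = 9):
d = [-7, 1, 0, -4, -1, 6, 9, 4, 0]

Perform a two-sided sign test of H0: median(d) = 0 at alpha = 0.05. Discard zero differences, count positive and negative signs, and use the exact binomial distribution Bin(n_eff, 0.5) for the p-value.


Step 1: Discard zero differences. Original n = 9; n_eff = number of nonzero differences = 7.
Nonzero differences (with sign): -7, +1, -4, -1, +6, +9, +4
Step 2: Count signs: positive = 4, negative = 3.
Step 3: Under H0: P(positive) = 0.5, so the number of positives S ~ Bin(7, 0.5).
Step 4: Two-sided exact p-value = sum of Bin(7,0.5) probabilities at or below the observed probability = 1.000000.
Step 5: alpha = 0.05. fail to reject H0.

n_eff = 7, pos = 4, neg = 3, p = 1.000000, fail to reject H0.


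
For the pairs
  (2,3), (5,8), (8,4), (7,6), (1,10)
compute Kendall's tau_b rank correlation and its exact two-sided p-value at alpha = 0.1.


Step 1: Enumerate the 10 unordered pairs (i,j) with i<j and classify each by sign(x_j-x_i) * sign(y_j-y_i).
  (1,2):dx=+3,dy=+5->C; (1,3):dx=+6,dy=+1->C; (1,4):dx=+5,dy=+3->C; (1,5):dx=-1,dy=+7->D
  (2,3):dx=+3,dy=-4->D; (2,4):dx=+2,dy=-2->D; (2,5):dx=-4,dy=+2->D; (3,4):dx=-1,dy=+2->D
  (3,5):dx=-7,dy=+6->D; (4,5):dx=-6,dy=+4->D
Step 2: C = 3, D = 7, total pairs = 10.
Step 3: tau = (C - D)/(n(n-1)/2) = (3 - 7)/10 = -0.400000.
Step 4: Exact two-sided p-value (enumerate n! = 120 permutations of y under H0): p = 0.483333.
Step 5: alpha = 0.1. fail to reject H0.

tau_b = -0.4000 (C=3, D=7), p = 0.483333, fail to reject H0.


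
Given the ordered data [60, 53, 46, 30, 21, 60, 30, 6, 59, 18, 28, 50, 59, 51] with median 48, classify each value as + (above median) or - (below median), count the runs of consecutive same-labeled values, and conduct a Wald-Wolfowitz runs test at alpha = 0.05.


Step 1: Compute median = 48; label A = above, B = below.
Labels in order: AABBBABBABBAAA  (n_A = 7, n_B = 7)
Step 2: Count runs R = 7.
Step 3: Under H0 (random ordering), E[R] = 2*n_A*n_B/(n_A+n_B) + 1 = 2*7*7/14 + 1 = 8.0000.
        Var[R] = 2*n_A*n_B*(2*n_A*n_B - n_A - n_B) / ((n_A+n_B)^2 * (n_A+n_B-1)) = 8232/2548 = 3.2308.
        SD[R] = 1.7974.
Step 4: Continuity-corrected z = (R + 0.5 - E[R]) / SD[R] = (7 + 0.5 - 8.0000) / 1.7974 = -0.2782.
Step 5: Two-sided p-value via normal approximation = 2*(1 - Phi(|z|)) = 0.780879.
Step 6: alpha = 0.05. fail to reject H0.

R = 7, z = -0.2782, p = 0.780879, fail to reject H0.


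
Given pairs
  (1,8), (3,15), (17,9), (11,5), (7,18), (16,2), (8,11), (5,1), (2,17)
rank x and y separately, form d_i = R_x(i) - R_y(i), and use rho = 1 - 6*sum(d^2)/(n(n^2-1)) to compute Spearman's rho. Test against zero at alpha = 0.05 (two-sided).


Step 1: Rank x and y separately (midranks; no ties here).
rank(x): 1->1, 3->3, 17->9, 11->7, 7->5, 16->8, 8->6, 5->4, 2->2
rank(y): 8->4, 15->7, 9->5, 5->3, 18->9, 2->2, 11->6, 1->1, 17->8
Step 2: d_i = R_x(i) - R_y(i); compute d_i^2.
  (1-4)^2=9, (3-7)^2=16, (9-5)^2=16, (7-3)^2=16, (5-9)^2=16, (8-2)^2=36, (6-6)^2=0, (4-1)^2=9, (2-8)^2=36
sum(d^2) = 154.
Step 3: rho = 1 - 6*154 / (9*(9^2 - 1)) = 1 - 924/720 = -0.283333.
Step 4: Under H0, t = rho * sqrt((n-2)/(1-rho^2)) = -0.7817 ~ t(7).
Step 5: Two-sided p-value from the t-distribution with 7 df = 0.460030.
Step 6: alpha = 0.05. fail to reject H0.

rho = -0.2833, p = 0.460030, fail to reject H0 at alpha = 0.05.


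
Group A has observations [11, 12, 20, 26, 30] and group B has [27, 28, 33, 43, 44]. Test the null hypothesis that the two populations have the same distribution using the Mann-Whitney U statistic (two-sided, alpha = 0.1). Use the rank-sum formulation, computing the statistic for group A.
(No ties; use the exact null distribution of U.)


Step 1: Combine and sort all 10 observations; assign midranks.
sorted (value, group): (11,X), (12,X), (20,X), (26,X), (27,Y), (28,Y), (30,X), (33,Y), (43,Y), (44,Y)
ranks: 11->1, 12->2, 20->3, 26->4, 27->5, 28->6, 30->7, 33->8, 43->9, 44->10
Step 2: Rank sum for X: R1 = 1 + 2 + 3 + 4 + 7 = 17.
Step 3: U_X = R1 - n1(n1+1)/2 = 17 - 5*6/2 = 17 - 15 = 2.
       U_Y = n1*n2 - U_X = 25 - 2 = 23.
Step 4: No ties, so the exact null distribution of U (based on enumerating the C(10,5) = 252 equally likely rank assignments) gives the two-sided p-value.
Step 5: p-value = 0.031746; compare to alpha = 0.1. reject H0.

U_X = 2, p = 0.031746, reject H0 at alpha = 0.1.


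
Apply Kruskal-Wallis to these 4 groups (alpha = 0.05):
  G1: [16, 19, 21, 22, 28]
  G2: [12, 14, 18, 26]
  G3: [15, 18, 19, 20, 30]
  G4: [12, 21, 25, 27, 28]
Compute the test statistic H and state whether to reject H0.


Step 1: Combine all N = 19 observations and assign midranks.
sorted (value, group, rank): (12,G2,1.5), (12,G4,1.5), (14,G2,3), (15,G3,4), (16,G1,5), (18,G2,6.5), (18,G3,6.5), (19,G1,8.5), (19,G3,8.5), (20,G3,10), (21,G1,11.5), (21,G4,11.5), (22,G1,13), (25,G4,14), (26,G2,15), (27,G4,16), (28,G1,17.5), (28,G4,17.5), (30,G3,19)
Step 2: Sum ranks within each group.
R_1 = 55.5 (n_1 = 5)
R_2 = 26 (n_2 = 4)
R_3 = 48 (n_3 = 5)
R_4 = 60.5 (n_4 = 5)
Step 3: H = 12/(N(N+1)) * sum(R_i^2/n_i) - 3(N+1)
     = 12/(19*20) * (55.5^2/5 + 26^2/4 + 48^2/5 + 60.5^2/5) - 3*20
     = 0.031579 * 1977.9 - 60
     = 2.460000.
Step 4: Ties present; correction factor C = 1 - 30/(19^3 - 19) = 0.995614. Corrected H = 2.460000 / 0.995614 = 2.470837.
Step 5: Under H0, H ~ chi^2(3); p-value = 0.480585.
Step 6: alpha = 0.05. fail to reject H0.

H = 2.4708, df = 3, p = 0.480585, fail to reject H0.


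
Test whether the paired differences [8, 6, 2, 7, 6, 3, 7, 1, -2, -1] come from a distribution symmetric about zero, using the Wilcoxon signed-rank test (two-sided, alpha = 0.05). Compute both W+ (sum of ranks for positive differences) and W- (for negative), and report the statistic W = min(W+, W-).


Step 1: Drop any zero differences (none here) and take |d_i|.
|d| = [8, 6, 2, 7, 6, 3, 7, 1, 2, 1]
Step 2: Midrank |d_i| (ties get averaged ranks).
ranks: |8|->10, |6|->6.5, |2|->3.5, |7|->8.5, |6|->6.5, |3|->5, |7|->8.5, |1|->1.5, |2|->3.5, |1|->1.5
Step 3: Attach original signs; sum ranks with positive sign and with negative sign.
W+ = 10 + 6.5 + 3.5 + 8.5 + 6.5 + 5 + 8.5 + 1.5 = 50
W- = 3.5 + 1.5 = 5
(Check: W+ + W- = 55 should equal n(n+1)/2 = 55.)
Step 4: Test statistic W = min(W+, W-) = 5.
Step 5: Ties in |d|, so use the tie-corrected normal approximation.
        E[W] = n(n+1)/4 = 10*11/4 = 27.5.
        Tie groups: |d|=1 (t=2), |d|=2 (t=2), |d|=6 (t=2), |d|=7 (t=2); sum(t^3 - t) = 24.
        Var[W] = n(n+1)(2n+1)/24 - sum(t^3-t)/48 = 2310/24 - 24/48 = 95.75.
        z = (W - E[W]) / sqrt(Var[W]) = (5 - 27.5) / 9.7852 = -2.2994.
        Two-sided p = 2*Phi(z) = 0.021483.
Step 6: alpha = 0.05. reject H0.

W+ = 50, W- = 5, W = min = 5, p = 0.021483, reject H0.


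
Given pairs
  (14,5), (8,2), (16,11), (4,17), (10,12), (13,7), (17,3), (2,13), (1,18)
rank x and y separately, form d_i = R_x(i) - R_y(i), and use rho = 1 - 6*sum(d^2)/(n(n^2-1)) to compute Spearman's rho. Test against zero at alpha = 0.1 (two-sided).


Step 1: Rank x and y separately (midranks; no ties here).
rank(x): 14->7, 8->4, 16->8, 4->3, 10->5, 13->6, 17->9, 2->2, 1->1
rank(y): 5->3, 2->1, 11->5, 17->8, 12->6, 7->4, 3->2, 13->7, 18->9
Step 2: d_i = R_x(i) - R_y(i); compute d_i^2.
  (7-3)^2=16, (4-1)^2=9, (8-5)^2=9, (3-8)^2=25, (5-6)^2=1, (6-4)^2=4, (9-2)^2=49, (2-7)^2=25, (1-9)^2=64
sum(d^2) = 202.
Step 3: rho = 1 - 6*202 / (9*(9^2 - 1)) = 1 - 1212/720 = -0.683333.
Step 4: Under H0, t = rho * sqrt((n-2)/(1-rho^2)) = -2.4763 ~ t(7).
Step 5: Two-sided p-value from the t-distribution with 7 df = 0.042442.
Step 6: alpha = 0.1. reject H0.

rho = -0.6833, p = 0.042442, reject H0 at alpha = 0.1.


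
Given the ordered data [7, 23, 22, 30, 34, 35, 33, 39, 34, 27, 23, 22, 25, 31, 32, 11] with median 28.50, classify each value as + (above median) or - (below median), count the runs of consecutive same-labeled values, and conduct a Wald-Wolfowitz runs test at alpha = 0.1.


Step 1: Compute median = 28.50; label A = above, B = below.
Labels in order: BBBAAAAAABBBBAAB  (n_A = 8, n_B = 8)
Step 2: Count runs R = 5.
Step 3: Under H0 (random ordering), E[R] = 2*n_A*n_B/(n_A+n_B) + 1 = 2*8*8/16 + 1 = 9.0000.
        Var[R] = 2*n_A*n_B*(2*n_A*n_B - n_A - n_B) / ((n_A+n_B)^2 * (n_A+n_B-1)) = 14336/3840 = 3.7333.
        SD[R] = 1.9322.
Step 4: Continuity-corrected z = (R + 0.5 - E[R]) / SD[R] = (5 + 0.5 - 9.0000) / 1.9322 = -1.8114.
Step 5: Two-sided p-value via normal approximation = 2*(1 - Phi(|z|)) = 0.070076.
Step 6: alpha = 0.1. reject H0.

R = 5, z = -1.8114, p = 0.070076, reject H0.


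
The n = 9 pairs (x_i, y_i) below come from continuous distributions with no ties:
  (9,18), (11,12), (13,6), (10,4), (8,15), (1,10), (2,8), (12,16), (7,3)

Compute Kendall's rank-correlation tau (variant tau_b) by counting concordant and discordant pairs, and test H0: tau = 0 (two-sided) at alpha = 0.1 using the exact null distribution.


Step 1: Enumerate the 36 unordered pairs (i,j) with i<j and classify each by sign(x_j-x_i) * sign(y_j-y_i).
  (1,2):dx=+2,dy=-6->D; (1,3):dx=+4,dy=-12->D; (1,4):dx=+1,dy=-14->D; (1,5):dx=-1,dy=-3->C
  (1,6):dx=-8,dy=-8->C; (1,7):dx=-7,dy=-10->C; (1,8):dx=+3,dy=-2->D; (1,9):dx=-2,dy=-15->C
  (2,3):dx=+2,dy=-6->D; (2,4):dx=-1,dy=-8->C; (2,5):dx=-3,dy=+3->D; (2,6):dx=-10,dy=-2->C
  (2,7):dx=-9,dy=-4->C; (2,8):dx=+1,dy=+4->C; (2,9):dx=-4,dy=-9->C; (3,4):dx=-3,dy=-2->C
  (3,5):dx=-5,dy=+9->D; (3,6):dx=-12,dy=+4->D; (3,7):dx=-11,dy=+2->D; (3,8):dx=-1,dy=+10->D
  (3,9):dx=-6,dy=-3->C; (4,5):dx=-2,dy=+11->D; (4,6):dx=-9,dy=+6->D; (4,7):dx=-8,dy=+4->D
  (4,8):dx=+2,dy=+12->C; (4,9):dx=-3,dy=-1->C; (5,6):dx=-7,dy=-5->C; (5,7):dx=-6,dy=-7->C
  (5,8):dx=+4,dy=+1->C; (5,9):dx=-1,dy=-12->C; (6,7):dx=+1,dy=-2->D; (6,8):dx=+11,dy=+6->C
  (6,9):dx=+6,dy=-7->D; (7,8):dx=+10,dy=+8->C; (7,9):dx=+5,dy=-5->D; (8,9):dx=-5,dy=-13->C
Step 2: C = 20, D = 16, total pairs = 36.
Step 3: tau = (C - D)/(n(n-1)/2) = (20 - 16)/36 = 0.111111.
Step 4: Exact two-sided p-value (enumerate n! = 362880 permutations of y under H0): p = 0.761414.
Step 5: alpha = 0.1. fail to reject H0.

tau_b = 0.1111 (C=20, D=16), p = 0.761414, fail to reject H0.


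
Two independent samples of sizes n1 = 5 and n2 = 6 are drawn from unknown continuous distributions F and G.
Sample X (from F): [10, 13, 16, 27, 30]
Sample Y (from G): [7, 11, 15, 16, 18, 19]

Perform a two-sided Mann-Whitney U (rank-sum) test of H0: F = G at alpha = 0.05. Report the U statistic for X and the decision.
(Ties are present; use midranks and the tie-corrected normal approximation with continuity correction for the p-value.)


Step 1: Combine and sort all 11 observations; assign midranks.
sorted (value, group): (7,Y), (10,X), (11,Y), (13,X), (15,Y), (16,X), (16,Y), (18,Y), (19,Y), (27,X), (30,X)
ranks: 7->1, 10->2, 11->3, 13->4, 15->5, 16->6.5, 16->6.5, 18->8, 19->9, 27->10, 30->11
Step 2: Rank sum for X: R1 = 2 + 4 + 6.5 + 10 + 11 = 33.5.
Step 3: U_X = R1 - n1(n1+1)/2 = 33.5 - 5*6/2 = 33.5 - 15 = 18.5.
       U_Y = n1*n2 - U_X = 30 - 18.5 = 11.5.
Step 4: Ties are present, so use the tie-corrected normal approximation (with continuity correction) for the p-value.
Step 5: p-value = 0.583025; compare to alpha = 0.05. fail to reject H0.

U_X = 18.5, p = 0.583025, fail to reject H0 at alpha = 0.05.


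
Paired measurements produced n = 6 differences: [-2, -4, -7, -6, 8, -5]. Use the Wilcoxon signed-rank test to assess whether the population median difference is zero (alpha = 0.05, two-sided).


Step 1: Drop any zero differences (none here) and take |d_i|.
|d| = [2, 4, 7, 6, 8, 5]
Step 2: Midrank |d_i| (ties get averaged ranks).
ranks: |2|->1, |4|->2, |7|->5, |6|->4, |8|->6, |5|->3
Step 3: Attach original signs; sum ranks with positive sign and with negative sign.
W+ = 6 = 6
W- = 1 + 2 + 5 + 4 + 3 = 15
(Check: W+ + W- = 21 should equal n(n+1)/2 = 21.)
Step 4: Test statistic W = min(W+, W-) = 6.
Step 5: No ties, so the exact null distribution over the 2^6 = 64 sign assignments gives the two-sided p-value = 0.437500.
Step 6: alpha = 0.05. fail to reject H0.

W+ = 6, W- = 15, W = min = 6, p = 0.437500, fail to reject H0.


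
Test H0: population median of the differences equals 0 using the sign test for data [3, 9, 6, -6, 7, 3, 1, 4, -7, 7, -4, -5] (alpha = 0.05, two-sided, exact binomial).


Step 1: Discard zero differences. Original n = 12; n_eff = number of nonzero differences = 12.
Nonzero differences (with sign): +3, +9, +6, -6, +7, +3, +1, +4, -7, +7, -4, -5
Step 2: Count signs: positive = 8, negative = 4.
Step 3: Under H0: P(positive) = 0.5, so the number of positives S ~ Bin(12, 0.5).
Step 4: Two-sided exact p-value = sum of Bin(12,0.5) probabilities at or below the observed probability = 0.387695.
Step 5: alpha = 0.05. fail to reject H0.

n_eff = 12, pos = 8, neg = 4, p = 0.387695, fail to reject H0.


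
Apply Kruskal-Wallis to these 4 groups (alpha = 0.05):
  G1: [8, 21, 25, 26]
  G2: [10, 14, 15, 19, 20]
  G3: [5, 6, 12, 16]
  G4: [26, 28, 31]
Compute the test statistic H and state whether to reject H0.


Step 1: Combine all N = 16 observations and assign midranks.
sorted (value, group, rank): (5,G3,1), (6,G3,2), (8,G1,3), (10,G2,4), (12,G3,5), (14,G2,6), (15,G2,7), (16,G3,8), (19,G2,9), (20,G2,10), (21,G1,11), (25,G1,12), (26,G1,13.5), (26,G4,13.5), (28,G4,15), (31,G4,16)
Step 2: Sum ranks within each group.
R_1 = 39.5 (n_1 = 4)
R_2 = 36 (n_2 = 5)
R_3 = 16 (n_3 = 4)
R_4 = 44.5 (n_4 = 3)
Step 3: H = 12/(N(N+1)) * sum(R_i^2/n_i) - 3(N+1)
     = 12/(16*17) * (39.5^2/4 + 36^2/5 + 16^2/4 + 44.5^2/3) - 3*17
     = 0.044118 * 1373.35 - 51
     = 9.588787.
Step 4: Ties present; correction factor C = 1 - 6/(16^3 - 16) = 0.998529. Corrected H = 9.588787 / 0.998529 = 9.602909.
Step 5: Under H0, H ~ chi^2(3); p-value = 0.022261.
Step 6: alpha = 0.05. reject H0.

H = 9.6029, df = 3, p = 0.022261, reject H0.


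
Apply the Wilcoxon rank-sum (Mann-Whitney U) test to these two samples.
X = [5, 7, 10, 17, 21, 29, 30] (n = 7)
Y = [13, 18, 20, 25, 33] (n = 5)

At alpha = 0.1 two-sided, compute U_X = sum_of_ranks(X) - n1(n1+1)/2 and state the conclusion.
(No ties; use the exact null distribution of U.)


Step 1: Combine and sort all 12 observations; assign midranks.
sorted (value, group): (5,X), (7,X), (10,X), (13,Y), (17,X), (18,Y), (20,Y), (21,X), (25,Y), (29,X), (30,X), (33,Y)
ranks: 5->1, 7->2, 10->3, 13->4, 17->5, 18->6, 20->7, 21->8, 25->9, 29->10, 30->11, 33->12
Step 2: Rank sum for X: R1 = 1 + 2 + 3 + 5 + 8 + 10 + 11 = 40.
Step 3: U_X = R1 - n1(n1+1)/2 = 40 - 7*8/2 = 40 - 28 = 12.
       U_Y = n1*n2 - U_X = 35 - 12 = 23.
Step 4: No ties, so the exact null distribution of U (based on enumerating the C(12,7) = 792 equally likely rank assignments) gives the two-sided p-value.
Step 5: p-value = 0.431818; compare to alpha = 0.1. fail to reject H0.

U_X = 12, p = 0.431818, fail to reject H0 at alpha = 0.1.


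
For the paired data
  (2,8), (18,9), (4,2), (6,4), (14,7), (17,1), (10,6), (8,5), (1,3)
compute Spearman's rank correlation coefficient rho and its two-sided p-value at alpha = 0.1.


Step 1: Rank x and y separately (midranks; no ties here).
rank(x): 2->2, 18->9, 4->3, 6->4, 14->7, 17->8, 10->6, 8->5, 1->1
rank(y): 8->8, 9->9, 2->2, 4->4, 7->7, 1->1, 6->6, 5->5, 3->3
Step 2: d_i = R_x(i) - R_y(i); compute d_i^2.
  (2-8)^2=36, (9-9)^2=0, (3-2)^2=1, (4-4)^2=0, (7-7)^2=0, (8-1)^2=49, (6-6)^2=0, (5-5)^2=0, (1-3)^2=4
sum(d^2) = 90.
Step 3: rho = 1 - 6*90 / (9*(9^2 - 1)) = 1 - 540/720 = 0.250000.
Step 4: Under H0, t = rho * sqrt((n-2)/(1-rho^2)) = 0.6831 ~ t(7).
Step 5: Two-sided p-value from the t-distribution with 7 df = 0.516490.
Step 6: alpha = 0.1. fail to reject H0.

rho = 0.2500, p = 0.516490, fail to reject H0 at alpha = 0.1.


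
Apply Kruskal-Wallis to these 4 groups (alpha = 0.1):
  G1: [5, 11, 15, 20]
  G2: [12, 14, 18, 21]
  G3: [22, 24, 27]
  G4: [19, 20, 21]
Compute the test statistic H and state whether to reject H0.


Step 1: Combine all N = 14 observations and assign midranks.
sorted (value, group, rank): (5,G1,1), (11,G1,2), (12,G2,3), (14,G2,4), (15,G1,5), (18,G2,6), (19,G4,7), (20,G1,8.5), (20,G4,8.5), (21,G2,10.5), (21,G4,10.5), (22,G3,12), (24,G3,13), (27,G3,14)
Step 2: Sum ranks within each group.
R_1 = 16.5 (n_1 = 4)
R_2 = 23.5 (n_2 = 4)
R_3 = 39 (n_3 = 3)
R_4 = 26 (n_4 = 3)
Step 3: H = 12/(N(N+1)) * sum(R_i^2/n_i) - 3(N+1)
     = 12/(14*15) * (16.5^2/4 + 23.5^2/4 + 39^2/3 + 26^2/3) - 3*15
     = 0.057143 * 938.458 - 45
     = 8.626190.
Step 4: Ties present; correction factor C = 1 - 12/(14^3 - 14) = 0.995604. Corrected H = 8.626190 / 0.995604 = 8.664275.
Step 5: Under H0, H ~ chi^2(3); p-value = 0.034104.
Step 6: alpha = 0.1. reject H0.

H = 8.6643, df = 3, p = 0.034104, reject H0.


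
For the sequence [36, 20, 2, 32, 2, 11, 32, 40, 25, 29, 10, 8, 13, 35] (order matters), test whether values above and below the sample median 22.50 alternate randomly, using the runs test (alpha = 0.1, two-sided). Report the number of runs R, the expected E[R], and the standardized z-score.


Step 1: Compute median = 22.50; label A = above, B = below.
Labels in order: ABBABBAAAABBBA  (n_A = 7, n_B = 7)
Step 2: Count runs R = 7.
Step 3: Under H0 (random ordering), E[R] = 2*n_A*n_B/(n_A+n_B) + 1 = 2*7*7/14 + 1 = 8.0000.
        Var[R] = 2*n_A*n_B*(2*n_A*n_B - n_A - n_B) / ((n_A+n_B)^2 * (n_A+n_B-1)) = 8232/2548 = 3.2308.
        SD[R] = 1.7974.
Step 4: Continuity-corrected z = (R + 0.5 - E[R]) / SD[R] = (7 + 0.5 - 8.0000) / 1.7974 = -0.2782.
Step 5: Two-sided p-value via normal approximation = 2*(1 - Phi(|z|)) = 0.780879.
Step 6: alpha = 0.1. fail to reject H0.

R = 7, z = -0.2782, p = 0.780879, fail to reject H0.


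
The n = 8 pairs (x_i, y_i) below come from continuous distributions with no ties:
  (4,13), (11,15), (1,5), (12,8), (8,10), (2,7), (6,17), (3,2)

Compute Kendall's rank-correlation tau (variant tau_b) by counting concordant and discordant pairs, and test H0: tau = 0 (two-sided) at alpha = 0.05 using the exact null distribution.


Step 1: Enumerate the 28 unordered pairs (i,j) with i<j and classify each by sign(x_j-x_i) * sign(y_j-y_i).
  (1,2):dx=+7,dy=+2->C; (1,3):dx=-3,dy=-8->C; (1,4):dx=+8,dy=-5->D; (1,5):dx=+4,dy=-3->D
  (1,6):dx=-2,dy=-6->C; (1,7):dx=+2,dy=+4->C; (1,8):dx=-1,dy=-11->C; (2,3):dx=-10,dy=-10->C
  (2,4):dx=+1,dy=-7->D; (2,5):dx=-3,dy=-5->C; (2,6):dx=-9,dy=-8->C; (2,7):dx=-5,dy=+2->D
  (2,8):dx=-8,dy=-13->C; (3,4):dx=+11,dy=+3->C; (3,5):dx=+7,dy=+5->C; (3,6):dx=+1,dy=+2->C
  (3,7):dx=+5,dy=+12->C; (3,8):dx=+2,dy=-3->D; (4,5):dx=-4,dy=+2->D; (4,6):dx=-10,dy=-1->C
  (4,7):dx=-6,dy=+9->D; (4,8):dx=-9,dy=-6->C; (5,6):dx=-6,dy=-3->C; (5,7):dx=-2,dy=+7->D
  (5,8):dx=-5,dy=-8->C; (6,7):dx=+4,dy=+10->C; (6,8):dx=+1,dy=-5->D; (7,8):dx=-3,dy=-15->C
Step 2: C = 19, D = 9, total pairs = 28.
Step 3: tau = (C - D)/(n(n-1)/2) = (19 - 9)/28 = 0.357143.
Step 4: Exact two-sided p-value (enumerate n! = 40320 permutations of y under H0): p = 0.275099.
Step 5: alpha = 0.05. fail to reject H0.

tau_b = 0.3571 (C=19, D=9), p = 0.275099, fail to reject H0.


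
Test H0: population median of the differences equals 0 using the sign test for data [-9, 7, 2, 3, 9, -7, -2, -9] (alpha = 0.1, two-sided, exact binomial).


Step 1: Discard zero differences. Original n = 8; n_eff = number of nonzero differences = 8.
Nonzero differences (with sign): -9, +7, +2, +3, +9, -7, -2, -9
Step 2: Count signs: positive = 4, negative = 4.
Step 3: Under H0: P(positive) = 0.5, so the number of positives S ~ Bin(8, 0.5).
Step 4: Two-sided exact p-value = sum of Bin(8,0.5) probabilities at or below the observed probability = 1.000000.
Step 5: alpha = 0.1. fail to reject H0.

n_eff = 8, pos = 4, neg = 4, p = 1.000000, fail to reject H0.


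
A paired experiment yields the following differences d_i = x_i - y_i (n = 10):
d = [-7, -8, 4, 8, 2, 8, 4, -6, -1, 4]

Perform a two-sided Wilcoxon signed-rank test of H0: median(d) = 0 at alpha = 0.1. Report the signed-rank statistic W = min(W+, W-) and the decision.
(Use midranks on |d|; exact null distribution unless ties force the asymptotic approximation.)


Step 1: Drop any zero differences (none here) and take |d_i|.
|d| = [7, 8, 4, 8, 2, 8, 4, 6, 1, 4]
Step 2: Midrank |d_i| (ties get averaged ranks).
ranks: |7|->7, |8|->9, |4|->4, |8|->9, |2|->2, |8|->9, |4|->4, |6|->6, |1|->1, |4|->4
Step 3: Attach original signs; sum ranks with positive sign and with negative sign.
W+ = 4 + 9 + 2 + 9 + 4 + 4 = 32
W- = 7 + 9 + 6 + 1 = 23
(Check: W+ + W- = 55 should equal n(n+1)/2 = 55.)
Step 4: Test statistic W = min(W+, W-) = 23.
Step 5: Ties in |d|, so use the tie-corrected normal approximation.
        E[W] = n(n+1)/4 = 10*11/4 = 27.5.
        Tie groups: |d|=4 (t=3), |d|=8 (t=3); sum(t^3 - t) = 48.
        Var[W] = n(n+1)(2n+1)/24 - sum(t^3-t)/48 = 2310/24 - 48/48 = 95.25.
        z = (W - E[W]) / sqrt(Var[W]) = (23 - 27.5) / 9.7596 = -0.4611.
        Two-sided p = 2*Phi(z) = 0.644738.
Step 6: alpha = 0.1. fail to reject H0.

W+ = 32, W- = 23, W = min = 23, p = 0.644738, fail to reject H0.


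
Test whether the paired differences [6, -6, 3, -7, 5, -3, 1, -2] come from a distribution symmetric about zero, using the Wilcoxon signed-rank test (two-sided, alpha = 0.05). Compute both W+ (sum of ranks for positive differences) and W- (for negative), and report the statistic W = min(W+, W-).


Step 1: Drop any zero differences (none here) and take |d_i|.
|d| = [6, 6, 3, 7, 5, 3, 1, 2]
Step 2: Midrank |d_i| (ties get averaged ranks).
ranks: |6|->6.5, |6|->6.5, |3|->3.5, |7|->8, |5|->5, |3|->3.5, |1|->1, |2|->2
Step 3: Attach original signs; sum ranks with positive sign and with negative sign.
W+ = 6.5 + 3.5 + 5 + 1 = 16
W- = 6.5 + 8 + 3.5 + 2 = 20
(Check: W+ + W- = 36 should equal n(n+1)/2 = 36.)
Step 4: Test statistic W = min(W+, W-) = 16.
Step 5: Ties in |d|, so use the tie-corrected normal approximation.
        E[W] = n(n+1)/4 = 8*9/4 = 18.
        Tie groups: |d|=3 (t=2), |d|=6 (t=2); sum(t^3 - t) = 12.
        Var[W] = n(n+1)(2n+1)/24 - sum(t^3-t)/48 = 1224/24 - 12/48 = 50.75.
        z = (W - E[W]) / sqrt(Var[W]) = (16 - 18) / 7.1239 = -0.2807.
        Two-sided p = 2*Phi(z) = 0.778906.
Step 6: alpha = 0.05. fail to reject H0.

W+ = 16, W- = 20, W = min = 16, p = 0.778906, fail to reject H0.


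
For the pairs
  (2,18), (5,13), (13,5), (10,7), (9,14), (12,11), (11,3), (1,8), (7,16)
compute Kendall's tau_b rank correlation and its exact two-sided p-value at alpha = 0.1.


Step 1: Enumerate the 36 unordered pairs (i,j) with i<j and classify each by sign(x_j-x_i) * sign(y_j-y_i).
  (1,2):dx=+3,dy=-5->D; (1,3):dx=+11,dy=-13->D; (1,4):dx=+8,dy=-11->D; (1,5):dx=+7,dy=-4->D
  (1,6):dx=+10,dy=-7->D; (1,7):dx=+9,dy=-15->D; (1,8):dx=-1,dy=-10->C; (1,9):dx=+5,dy=-2->D
  (2,3):dx=+8,dy=-8->D; (2,4):dx=+5,dy=-6->D; (2,5):dx=+4,dy=+1->C; (2,6):dx=+7,dy=-2->D
  (2,7):dx=+6,dy=-10->D; (2,8):dx=-4,dy=-5->C; (2,9):dx=+2,dy=+3->C; (3,4):dx=-3,dy=+2->D
  (3,5):dx=-4,dy=+9->D; (3,6):dx=-1,dy=+6->D; (3,7):dx=-2,dy=-2->C; (3,8):dx=-12,dy=+3->D
  (3,9):dx=-6,dy=+11->D; (4,5):dx=-1,dy=+7->D; (4,6):dx=+2,dy=+4->C; (4,7):dx=+1,dy=-4->D
  (4,8):dx=-9,dy=+1->D; (4,9):dx=-3,dy=+9->D; (5,6):dx=+3,dy=-3->D; (5,7):dx=+2,dy=-11->D
  (5,8):dx=-8,dy=-6->C; (5,9):dx=-2,dy=+2->D; (6,7):dx=-1,dy=-8->C; (6,8):dx=-11,dy=-3->C
  (6,9):dx=-5,dy=+5->D; (7,8):dx=-10,dy=+5->D; (7,9):dx=-4,dy=+13->D; (8,9):dx=+6,dy=+8->C
Step 2: C = 10, D = 26, total pairs = 36.
Step 3: tau = (C - D)/(n(n-1)/2) = (10 - 26)/36 = -0.444444.
Step 4: Exact two-sided p-value (enumerate n! = 362880 permutations of y under H0): p = 0.119439.
Step 5: alpha = 0.1. fail to reject H0.

tau_b = -0.4444 (C=10, D=26), p = 0.119439, fail to reject H0.


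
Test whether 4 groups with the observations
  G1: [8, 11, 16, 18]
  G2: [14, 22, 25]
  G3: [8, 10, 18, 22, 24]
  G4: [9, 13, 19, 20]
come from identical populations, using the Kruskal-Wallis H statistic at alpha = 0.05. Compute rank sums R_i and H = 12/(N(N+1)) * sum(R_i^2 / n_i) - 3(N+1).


Step 1: Combine all N = 16 observations and assign midranks.
sorted (value, group, rank): (8,G1,1.5), (8,G3,1.5), (9,G4,3), (10,G3,4), (11,G1,5), (13,G4,6), (14,G2,7), (16,G1,8), (18,G1,9.5), (18,G3,9.5), (19,G4,11), (20,G4,12), (22,G2,13.5), (22,G3,13.5), (24,G3,15), (25,G2,16)
Step 2: Sum ranks within each group.
R_1 = 24 (n_1 = 4)
R_2 = 36.5 (n_2 = 3)
R_3 = 43.5 (n_3 = 5)
R_4 = 32 (n_4 = 4)
Step 3: H = 12/(N(N+1)) * sum(R_i^2/n_i) - 3(N+1)
     = 12/(16*17) * (24^2/4 + 36.5^2/3 + 43.5^2/5 + 32^2/4) - 3*17
     = 0.044118 * 1222.53 - 51
     = 2.935294.
Step 4: Ties present; correction factor C = 1 - 18/(16^3 - 16) = 0.995588. Corrected H = 2.935294 / 0.995588 = 2.948301.
Step 5: Under H0, H ~ chi^2(3); p-value = 0.399665.
Step 6: alpha = 0.05. fail to reject H0.

H = 2.9483, df = 3, p = 0.399665, fail to reject H0.


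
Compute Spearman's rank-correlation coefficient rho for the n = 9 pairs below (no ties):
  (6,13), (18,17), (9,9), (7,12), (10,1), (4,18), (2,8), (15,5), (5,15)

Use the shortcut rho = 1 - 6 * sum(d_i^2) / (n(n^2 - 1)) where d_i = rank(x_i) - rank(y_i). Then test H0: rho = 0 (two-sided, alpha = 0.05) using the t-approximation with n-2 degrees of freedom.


Step 1: Rank x and y separately (midranks; no ties here).
rank(x): 6->4, 18->9, 9->6, 7->5, 10->7, 4->2, 2->1, 15->8, 5->3
rank(y): 13->6, 17->8, 9->4, 12->5, 1->1, 18->9, 8->3, 5->2, 15->7
Step 2: d_i = R_x(i) - R_y(i); compute d_i^2.
  (4-6)^2=4, (9-8)^2=1, (6-4)^2=4, (5-5)^2=0, (7-1)^2=36, (2-9)^2=49, (1-3)^2=4, (8-2)^2=36, (3-7)^2=16
sum(d^2) = 150.
Step 3: rho = 1 - 6*150 / (9*(9^2 - 1)) = 1 - 900/720 = -0.250000.
Step 4: Under H0, t = rho * sqrt((n-2)/(1-rho^2)) = -0.6831 ~ t(7).
Step 5: Two-sided p-value from the t-distribution with 7 df = 0.516490.
Step 6: alpha = 0.05. fail to reject H0.

rho = -0.2500, p = 0.516490, fail to reject H0 at alpha = 0.05.


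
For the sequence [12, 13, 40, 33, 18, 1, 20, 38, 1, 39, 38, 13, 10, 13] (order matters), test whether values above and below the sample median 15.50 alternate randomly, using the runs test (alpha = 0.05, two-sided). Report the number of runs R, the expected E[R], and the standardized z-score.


Step 1: Compute median = 15.50; label A = above, B = below.
Labels in order: BBAAABAABAABBB  (n_A = 7, n_B = 7)
Step 2: Count runs R = 7.
Step 3: Under H0 (random ordering), E[R] = 2*n_A*n_B/(n_A+n_B) + 1 = 2*7*7/14 + 1 = 8.0000.
        Var[R] = 2*n_A*n_B*(2*n_A*n_B - n_A - n_B) / ((n_A+n_B)^2 * (n_A+n_B-1)) = 8232/2548 = 3.2308.
        SD[R] = 1.7974.
Step 4: Continuity-corrected z = (R + 0.5 - E[R]) / SD[R] = (7 + 0.5 - 8.0000) / 1.7974 = -0.2782.
Step 5: Two-sided p-value via normal approximation = 2*(1 - Phi(|z|)) = 0.780879.
Step 6: alpha = 0.05. fail to reject H0.

R = 7, z = -0.2782, p = 0.780879, fail to reject H0.


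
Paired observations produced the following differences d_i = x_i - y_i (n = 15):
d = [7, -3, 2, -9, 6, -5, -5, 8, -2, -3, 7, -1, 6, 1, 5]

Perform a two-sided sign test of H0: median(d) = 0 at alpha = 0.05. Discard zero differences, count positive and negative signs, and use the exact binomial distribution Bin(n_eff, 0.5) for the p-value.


Step 1: Discard zero differences. Original n = 15; n_eff = number of nonzero differences = 15.
Nonzero differences (with sign): +7, -3, +2, -9, +6, -5, -5, +8, -2, -3, +7, -1, +6, +1, +5
Step 2: Count signs: positive = 8, negative = 7.
Step 3: Under H0: P(positive) = 0.5, so the number of positives S ~ Bin(15, 0.5).
Step 4: Two-sided exact p-value = sum of Bin(15,0.5) probabilities at or below the observed probability = 1.000000.
Step 5: alpha = 0.05. fail to reject H0.

n_eff = 15, pos = 8, neg = 7, p = 1.000000, fail to reject H0.


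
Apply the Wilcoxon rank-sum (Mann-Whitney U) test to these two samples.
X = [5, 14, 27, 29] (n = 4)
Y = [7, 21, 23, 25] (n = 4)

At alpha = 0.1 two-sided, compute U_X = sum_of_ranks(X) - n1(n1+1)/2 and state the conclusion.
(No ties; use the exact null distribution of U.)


Step 1: Combine and sort all 8 observations; assign midranks.
sorted (value, group): (5,X), (7,Y), (14,X), (21,Y), (23,Y), (25,Y), (27,X), (29,X)
ranks: 5->1, 7->2, 14->3, 21->4, 23->5, 25->6, 27->7, 29->8
Step 2: Rank sum for X: R1 = 1 + 3 + 7 + 8 = 19.
Step 3: U_X = R1 - n1(n1+1)/2 = 19 - 4*5/2 = 19 - 10 = 9.
       U_Y = n1*n2 - U_X = 16 - 9 = 7.
Step 4: No ties, so the exact null distribution of U (based on enumerating the C(8,4) = 70 equally likely rank assignments) gives the two-sided p-value.
Step 5: p-value = 0.885714; compare to alpha = 0.1. fail to reject H0.

U_X = 9, p = 0.885714, fail to reject H0 at alpha = 0.1.


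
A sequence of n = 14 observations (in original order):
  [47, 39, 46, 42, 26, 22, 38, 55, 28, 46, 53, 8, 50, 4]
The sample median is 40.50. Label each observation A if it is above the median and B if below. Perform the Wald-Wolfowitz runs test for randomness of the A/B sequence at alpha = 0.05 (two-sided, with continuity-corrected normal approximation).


Step 1: Compute median = 40.50; label A = above, B = below.
Labels in order: ABAABBBABAABAB  (n_A = 7, n_B = 7)
Step 2: Count runs R = 10.
Step 3: Under H0 (random ordering), E[R] = 2*n_A*n_B/(n_A+n_B) + 1 = 2*7*7/14 + 1 = 8.0000.
        Var[R] = 2*n_A*n_B*(2*n_A*n_B - n_A - n_B) / ((n_A+n_B)^2 * (n_A+n_B-1)) = 8232/2548 = 3.2308.
        SD[R] = 1.7974.
Step 4: Continuity-corrected z = (R - 0.5 - E[R]) / SD[R] = (10 - 0.5 - 8.0000) / 1.7974 = 0.8345.
Step 5: Two-sided p-value via normal approximation = 2*(1 - Phi(|z|)) = 0.403986.
Step 6: alpha = 0.05. fail to reject H0.

R = 10, z = 0.8345, p = 0.403986, fail to reject H0.


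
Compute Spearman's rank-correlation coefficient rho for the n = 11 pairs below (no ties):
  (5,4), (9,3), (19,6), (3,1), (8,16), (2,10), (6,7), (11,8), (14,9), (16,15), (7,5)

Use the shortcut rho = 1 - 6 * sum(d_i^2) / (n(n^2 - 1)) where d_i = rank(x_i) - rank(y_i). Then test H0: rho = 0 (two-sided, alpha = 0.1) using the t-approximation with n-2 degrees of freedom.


Step 1: Rank x and y separately (midranks; no ties here).
rank(x): 5->3, 9->7, 19->11, 3->2, 8->6, 2->1, 6->4, 11->8, 14->9, 16->10, 7->5
rank(y): 4->3, 3->2, 6->5, 1->1, 16->11, 10->9, 7->6, 8->7, 9->8, 15->10, 5->4
Step 2: d_i = R_x(i) - R_y(i); compute d_i^2.
  (3-3)^2=0, (7-2)^2=25, (11-5)^2=36, (2-1)^2=1, (6-11)^2=25, (1-9)^2=64, (4-6)^2=4, (8-7)^2=1, (9-8)^2=1, (10-10)^2=0, (5-4)^2=1
sum(d^2) = 158.
Step 3: rho = 1 - 6*158 / (11*(11^2 - 1)) = 1 - 948/1320 = 0.281818.
Step 4: Under H0, t = rho * sqrt((n-2)/(1-rho^2)) = 0.8812 ~ t(9).
Step 5: Two-sided p-value from the t-distribution with 9 df = 0.401145.
Step 6: alpha = 0.1. fail to reject H0.

rho = 0.2818, p = 0.401145, fail to reject H0 at alpha = 0.1.


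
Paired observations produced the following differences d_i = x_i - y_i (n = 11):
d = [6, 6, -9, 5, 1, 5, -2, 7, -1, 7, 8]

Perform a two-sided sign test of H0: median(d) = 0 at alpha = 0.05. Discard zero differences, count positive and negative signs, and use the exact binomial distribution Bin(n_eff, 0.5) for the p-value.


Step 1: Discard zero differences. Original n = 11; n_eff = number of nonzero differences = 11.
Nonzero differences (with sign): +6, +6, -9, +5, +1, +5, -2, +7, -1, +7, +8
Step 2: Count signs: positive = 8, negative = 3.
Step 3: Under H0: P(positive) = 0.5, so the number of positives S ~ Bin(11, 0.5).
Step 4: Two-sided exact p-value = sum of Bin(11,0.5) probabilities at or below the observed probability = 0.226562.
Step 5: alpha = 0.05. fail to reject H0.

n_eff = 11, pos = 8, neg = 3, p = 0.226562, fail to reject H0.


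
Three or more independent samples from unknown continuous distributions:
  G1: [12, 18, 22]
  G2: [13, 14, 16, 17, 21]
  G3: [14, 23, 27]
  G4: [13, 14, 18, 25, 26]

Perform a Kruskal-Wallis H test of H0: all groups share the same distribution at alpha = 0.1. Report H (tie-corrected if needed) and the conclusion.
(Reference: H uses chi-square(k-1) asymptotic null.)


Step 1: Combine all N = 16 observations and assign midranks.
sorted (value, group, rank): (12,G1,1), (13,G2,2.5), (13,G4,2.5), (14,G2,5), (14,G3,5), (14,G4,5), (16,G2,7), (17,G2,8), (18,G1,9.5), (18,G4,9.5), (21,G2,11), (22,G1,12), (23,G3,13), (25,G4,14), (26,G4,15), (27,G3,16)
Step 2: Sum ranks within each group.
R_1 = 22.5 (n_1 = 3)
R_2 = 33.5 (n_2 = 5)
R_3 = 34 (n_3 = 3)
R_4 = 46 (n_4 = 5)
Step 3: H = 12/(N(N+1)) * sum(R_i^2/n_i) - 3(N+1)
     = 12/(16*17) * (22.5^2/3 + 33.5^2/5 + 34^2/3 + 46^2/5) - 3*17
     = 0.044118 * 1201.73 - 51
     = 2.017647.
Step 4: Ties present; correction factor C = 1 - 36/(16^3 - 16) = 0.991176. Corrected H = 2.017647 / 0.991176 = 2.035608.
Step 5: Under H0, H ~ chi^2(3); p-value = 0.565049.
Step 6: alpha = 0.1. fail to reject H0.

H = 2.0356, df = 3, p = 0.565049, fail to reject H0.


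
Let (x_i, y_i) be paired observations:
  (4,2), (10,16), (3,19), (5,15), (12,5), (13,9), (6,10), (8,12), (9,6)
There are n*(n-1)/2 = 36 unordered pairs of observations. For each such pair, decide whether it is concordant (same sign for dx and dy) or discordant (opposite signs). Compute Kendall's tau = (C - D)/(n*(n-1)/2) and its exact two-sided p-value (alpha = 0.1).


Step 1: Enumerate the 36 unordered pairs (i,j) with i<j and classify each by sign(x_j-x_i) * sign(y_j-y_i).
  (1,2):dx=+6,dy=+14->C; (1,3):dx=-1,dy=+17->D; (1,4):dx=+1,dy=+13->C; (1,5):dx=+8,dy=+3->C
  (1,6):dx=+9,dy=+7->C; (1,7):dx=+2,dy=+8->C; (1,8):dx=+4,dy=+10->C; (1,9):dx=+5,dy=+4->C
  (2,3):dx=-7,dy=+3->D; (2,4):dx=-5,dy=-1->C; (2,5):dx=+2,dy=-11->D; (2,6):dx=+3,dy=-7->D
  (2,7):dx=-4,dy=-6->C; (2,8):dx=-2,dy=-4->C; (2,9):dx=-1,dy=-10->C; (3,4):dx=+2,dy=-4->D
  (3,5):dx=+9,dy=-14->D; (3,6):dx=+10,dy=-10->D; (3,7):dx=+3,dy=-9->D; (3,8):dx=+5,dy=-7->D
  (3,9):dx=+6,dy=-13->D; (4,5):dx=+7,dy=-10->D; (4,6):dx=+8,dy=-6->D; (4,7):dx=+1,dy=-5->D
  (4,8):dx=+3,dy=-3->D; (4,9):dx=+4,dy=-9->D; (5,6):dx=+1,dy=+4->C; (5,7):dx=-6,dy=+5->D
  (5,8):dx=-4,dy=+7->D; (5,9):dx=-3,dy=+1->D; (6,7):dx=-7,dy=+1->D; (6,8):dx=-5,dy=+3->D
  (6,9):dx=-4,dy=-3->C; (7,8):dx=+2,dy=+2->C; (7,9):dx=+3,dy=-4->D; (8,9):dx=+1,dy=-6->D
Step 2: C = 14, D = 22, total pairs = 36.
Step 3: tau = (C - D)/(n(n-1)/2) = (14 - 22)/36 = -0.222222.
Step 4: Exact two-sided p-value (enumerate n! = 362880 permutations of y under H0): p = 0.476709.
Step 5: alpha = 0.1. fail to reject H0.

tau_b = -0.2222 (C=14, D=22), p = 0.476709, fail to reject H0.


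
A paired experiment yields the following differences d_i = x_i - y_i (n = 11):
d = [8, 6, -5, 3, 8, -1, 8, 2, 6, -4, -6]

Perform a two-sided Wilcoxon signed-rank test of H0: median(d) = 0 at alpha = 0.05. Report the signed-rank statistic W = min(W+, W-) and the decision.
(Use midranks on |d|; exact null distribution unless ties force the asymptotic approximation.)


Step 1: Drop any zero differences (none here) and take |d_i|.
|d| = [8, 6, 5, 3, 8, 1, 8, 2, 6, 4, 6]
Step 2: Midrank |d_i| (ties get averaged ranks).
ranks: |8|->10, |6|->7, |5|->5, |3|->3, |8|->10, |1|->1, |8|->10, |2|->2, |6|->7, |4|->4, |6|->7
Step 3: Attach original signs; sum ranks with positive sign and with negative sign.
W+ = 10 + 7 + 3 + 10 + 10 + 2 + 7 = 49
W- = 5 + 1 + 4 + 7 = 17
(Check: W+ + W- = 66 should equal n(n+1)/2 = 66.)
Step 4: Test statistic W = min(W+, W-) = 17.
Step 5: Ties in |d|, so use the tie-corrected normal approximation.
        E[W] = n(n+1)/4 = 11*12/4 = 33.
        Tie groups: |d|=6 (t=3), |d|=8 (t=3); sum(t^3 - t) = 48.
        Var[W] = n(n+1)(2n+1)/24 - sum(t^3-t)/48 = 3036/24 - 48/48 = 125.5.
        z = (W - E[W]) / sqrt(Var[W]) = (17 - 33) / 11.2027 = -1.4282.
        Two-sided p = 2*Phi(z) = 0.153226.
Step 6: alpha = 0.05. fail to reject H0.

W+ = 49, W- = 17, W = min = 17, p = 0.153226, fail to reject H0.


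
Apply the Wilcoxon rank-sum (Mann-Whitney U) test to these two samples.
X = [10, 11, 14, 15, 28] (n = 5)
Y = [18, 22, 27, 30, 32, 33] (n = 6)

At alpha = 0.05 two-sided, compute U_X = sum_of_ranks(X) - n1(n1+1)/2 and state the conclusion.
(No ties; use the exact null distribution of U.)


Step 1: Combine and sort all 11 observations; assign midranks.
sorted (value, group): (10,X), (11,X), (14,X), (15,X), (18,Y), (22,Y), (27,Y), (28,X), (30,Y), (32,Y), (33,Y)
ranks: 10->1, 11->2, 14->3, 15->4, 18->5, 22->6, 27->7, 28->8, 30->9, 32->10, 33->11
Step 2: Rank sum for X: R1 = 1 + 2 + 3 + 4 + 8 = 18.
Step 3: U_X = R1 - n1(n1+1)/2 = 18 - 5*6/2 = 18 - 15 = 3.
       U_Y = n1*n2 - U_X = 30 - 3 = 27.
Step 4: No ties, so the exact null distribution of U (based on enumerating the C(11,5) = 462 equally likely rank assignments) gives the two-sided p-value.
Step 5: p-value = 0.030303; compare to alpha = 0.05. reject H0.

U_X = 3, p = 0.030303, reject H0 at alpha = 0.05.


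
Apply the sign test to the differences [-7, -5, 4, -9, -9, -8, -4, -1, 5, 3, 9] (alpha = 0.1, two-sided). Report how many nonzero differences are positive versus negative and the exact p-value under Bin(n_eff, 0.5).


Step 1: Discard zero differences. Original n = 11; n_eff = number of nonzero differences = 11.
Nonzero differences (with sign): -7, -5, +4, -9, -9, -8, -4, -1, +5, +3, +9
Step 2: Count signs: positive = 4, negative = 7.
Step 3: Under H0: P(positive) = 0.5, so the number of positives S ~ Bin(11, 0.5).
Step 4: Two-sided exact p-value = sum of Bin(11,0.5) probabilities at or below the observed probability = 0.548828.
Step 5: alpha = 0.1. fail to reject H0.

n_eff = 11, pos = 4, neg = 7, p = 0.548828, fail to reject H0.


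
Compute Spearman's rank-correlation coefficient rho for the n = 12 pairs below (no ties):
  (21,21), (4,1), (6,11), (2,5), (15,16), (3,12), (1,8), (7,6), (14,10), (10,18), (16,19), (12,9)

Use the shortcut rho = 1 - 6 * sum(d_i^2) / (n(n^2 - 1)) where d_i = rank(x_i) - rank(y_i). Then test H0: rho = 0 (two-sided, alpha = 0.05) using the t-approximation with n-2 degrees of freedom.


Step 1: Rank x and y separately (midranks; no ties here).
rank(x): 21->12, 4->4, 6->5, 2->2, 15->10, 3->3, 1->1, 7->6, 14->9, 10->7, 16->11, 12->8
rank(y): 21->12, 1->1, 11->7, 5->2, 16->9, 12->8, 8->4, 6->3, 10->6, 18->10, 19->11, 9->5
Step 2: d_i = R_x(i) - R_y(i); compute d_i^2.
  (12-12)^2=0, (4-1)^2=9, (5-7)^2=4, (2-2)^2=0, (10-9)^2=1, (3-8)^2=25, (1-4)^2=9, (6-3)^2=9, (9-6)^2=9, (7-10)^2=9, (11-11)^2=0, (8-5)^2=9
sum(d^2) = 84.
Step 3: rho = 1 - 6*84 / (12*(12^2 - 1)) = 1 - 504/1716 = 0.706294.
Step 4: Under H0, t = rho * sqrt((n-2)/(1-rho^2)) = 3.1550 ~ t(10).
Step 5: Two-sided p-value from the t-distribution with 10 df = 0.010245.
Step 6: alpha = 0.05. reject H0.

rho = 0.7063, p = 0.010245, reject H0 at alpha = 0.05.
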